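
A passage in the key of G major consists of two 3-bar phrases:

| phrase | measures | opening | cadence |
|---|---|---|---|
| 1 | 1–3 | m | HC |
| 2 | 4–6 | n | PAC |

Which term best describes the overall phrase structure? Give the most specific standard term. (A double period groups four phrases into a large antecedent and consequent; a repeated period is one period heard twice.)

Phrase 1 ends with a half cadence (weaker) and phrase 2 with a perfect authentic cadence (stronger): antecedent + consequent = a period.
The two phrases open with different material (m / n), so the period is contrasting.

contrasting period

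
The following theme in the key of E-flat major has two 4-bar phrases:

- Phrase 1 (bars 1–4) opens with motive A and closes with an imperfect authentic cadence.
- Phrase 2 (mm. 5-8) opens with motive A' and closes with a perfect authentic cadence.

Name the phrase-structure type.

parallel period

Phrase 1 ends with an imperfect authentic cadence (weaker) and phrase 2 with a perfect authentic cadence (stronger): antecedent + consequent = a period.
The two phrases open with the same material (A / A'), so the period is parallel.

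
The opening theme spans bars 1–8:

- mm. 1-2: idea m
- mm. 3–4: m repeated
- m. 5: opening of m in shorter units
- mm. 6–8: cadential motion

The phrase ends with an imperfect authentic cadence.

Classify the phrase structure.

sentence

Basic idea (measures 1–2) + its repetition (mm. 3–4) form the presentation; fragmentation and cadence (mm. 5–8) form the continuation — the 8-bar whole is a sentence.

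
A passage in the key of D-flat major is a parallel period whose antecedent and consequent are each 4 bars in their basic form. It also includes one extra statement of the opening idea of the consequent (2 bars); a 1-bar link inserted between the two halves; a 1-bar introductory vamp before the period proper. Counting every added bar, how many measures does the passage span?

12 measures

Basic parallel period: 4 + 4 = 8 bars.
8 (basic form) + 2 (extra statement) + 1 (link) + 1 (introduction) = 12.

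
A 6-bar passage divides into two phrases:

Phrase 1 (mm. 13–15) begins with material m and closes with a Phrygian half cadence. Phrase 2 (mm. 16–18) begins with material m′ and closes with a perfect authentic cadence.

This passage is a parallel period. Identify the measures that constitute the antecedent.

measures 13–15

The antecedent is the phrase ending with the weaker cadence (Phrygian half cadence, phrase 1) and the consequent the one ending more conclusively (perfect authentic cadence, phrase 2); the antecedent is bars 13–15.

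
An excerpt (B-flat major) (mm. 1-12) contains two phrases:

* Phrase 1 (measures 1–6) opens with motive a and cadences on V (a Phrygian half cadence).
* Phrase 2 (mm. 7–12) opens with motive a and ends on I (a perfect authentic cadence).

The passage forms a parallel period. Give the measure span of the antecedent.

The antecedent is the phrase ending with the weaker cadence (Phrygian half cadence, phrase 1) and the consequent the one ending more conclusively (perfect authentic cadence, phrase 2); the antecedent is measures 1–6.

measures 1–6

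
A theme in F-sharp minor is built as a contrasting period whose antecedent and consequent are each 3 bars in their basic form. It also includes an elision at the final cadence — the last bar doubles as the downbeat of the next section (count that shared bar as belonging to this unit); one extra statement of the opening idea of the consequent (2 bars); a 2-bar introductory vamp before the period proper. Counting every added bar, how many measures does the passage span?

10 measures

Basic contrasting period: 3 + 3 = 6 bars.
6 (basic form) + 2 (extra statement) + 2 (introduction) = 10.
The elision shares a bar with the next section but does not change this unit's count.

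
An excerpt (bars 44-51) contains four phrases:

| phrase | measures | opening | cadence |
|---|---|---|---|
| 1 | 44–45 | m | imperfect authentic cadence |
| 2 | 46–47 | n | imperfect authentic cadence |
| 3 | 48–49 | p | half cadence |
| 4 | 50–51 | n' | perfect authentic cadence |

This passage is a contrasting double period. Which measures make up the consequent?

measures 48–51

In a double period the four phrases pair into a large antecedent (phrases 1–2, ending imperfect authentic cadence) and a large consequent (phrases 3–4, ending perfect authentic cadence). The consequent spans mm. 48–51.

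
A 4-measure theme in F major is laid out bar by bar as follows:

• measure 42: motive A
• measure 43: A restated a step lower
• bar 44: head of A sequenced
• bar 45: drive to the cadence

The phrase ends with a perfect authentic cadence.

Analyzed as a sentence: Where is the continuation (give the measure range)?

measures 44–45

After the presentation (mm. 42–43), the continuation covers the fragmentation through the cadence: mm. 44–45.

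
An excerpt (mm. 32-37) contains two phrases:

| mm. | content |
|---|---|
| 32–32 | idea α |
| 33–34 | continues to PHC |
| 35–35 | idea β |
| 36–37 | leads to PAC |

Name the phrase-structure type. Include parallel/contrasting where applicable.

Phrase 1 ends with a Phrygian half cadence (weaker) and phrase 2 with a perfect authentic cadence (stronger): antecedent + consequent = a period.
The two phrases open with different material (α / β), so the period is contrasting.

contrasting period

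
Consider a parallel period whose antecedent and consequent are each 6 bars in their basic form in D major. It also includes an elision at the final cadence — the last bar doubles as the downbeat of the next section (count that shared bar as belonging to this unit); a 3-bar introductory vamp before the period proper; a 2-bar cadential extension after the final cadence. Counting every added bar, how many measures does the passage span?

17 measures

Basic parallel period: 6 + 6 = 12 bars.
12 (basic form) + 3 (introduction) + 2 (cadential extension) = 17.
The elision shares a bar with the next section but does not change this unit's count.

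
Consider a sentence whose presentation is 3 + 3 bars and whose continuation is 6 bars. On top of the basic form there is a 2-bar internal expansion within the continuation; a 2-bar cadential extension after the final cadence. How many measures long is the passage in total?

Basic sentence: 3 + 3 + 6 = 12 bars.
12 (basic form) + 2 (internal expansion) + 2 (cadential extension) = 16.

16 measures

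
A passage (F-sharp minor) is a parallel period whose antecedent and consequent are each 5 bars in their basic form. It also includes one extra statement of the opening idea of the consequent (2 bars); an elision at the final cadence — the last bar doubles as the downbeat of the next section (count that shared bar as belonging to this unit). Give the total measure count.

Basic parallel period: 5 + 5 = 10 bars.
10 (basic form) + 2 (extra statement) = 12.
The elision shares a bar with the next section but does not change this unit's count.

12 measures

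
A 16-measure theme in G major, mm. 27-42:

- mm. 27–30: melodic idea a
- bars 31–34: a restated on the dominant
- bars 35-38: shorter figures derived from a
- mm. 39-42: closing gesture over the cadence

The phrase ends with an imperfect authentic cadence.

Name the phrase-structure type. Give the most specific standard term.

Basic idea (measures 27–30) + its repetition (mm. 31-34) form the presentation; fragmentation and cadence (mm. 35-42) form the continuation — the 16-bar whole is a sentence.

sentence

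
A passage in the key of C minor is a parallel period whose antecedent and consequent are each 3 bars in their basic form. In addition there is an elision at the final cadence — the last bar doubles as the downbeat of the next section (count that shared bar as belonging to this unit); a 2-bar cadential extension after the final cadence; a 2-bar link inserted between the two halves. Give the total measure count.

10 measures

Basic parallel period: 3 + 3 = 6 bars.
6 (basic form) + 2 (cadential extension) + 2 (link) = 10.
The elision shares a bar with the next section but does not change this unit's count.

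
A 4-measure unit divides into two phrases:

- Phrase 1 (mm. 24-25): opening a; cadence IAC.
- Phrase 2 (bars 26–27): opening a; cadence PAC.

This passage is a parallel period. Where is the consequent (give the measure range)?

The antecedent is the phrase ending with the weaker cadence (imperfect authentic cadence, phrase 1) and the consequent the one ending more conclusively (perfect authentic cadence, phrase 2); the consequent is mm. 26–27.

measures 26–27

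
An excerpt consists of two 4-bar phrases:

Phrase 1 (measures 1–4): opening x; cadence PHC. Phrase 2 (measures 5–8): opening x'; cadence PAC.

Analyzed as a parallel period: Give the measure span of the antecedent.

The antecedent is the phrase ending with the weaker cadence (Phrygian half cadence, phrase 1) and the consequent the one ending more conclusively (perfect authentic cadence, phrase 2); the antecedent is bars 1–4.

measures 1–4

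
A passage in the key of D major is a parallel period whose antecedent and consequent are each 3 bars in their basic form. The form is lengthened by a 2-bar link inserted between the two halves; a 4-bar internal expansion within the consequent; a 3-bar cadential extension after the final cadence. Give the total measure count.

15 measures

Basic parallel period: 3 + 3 = 6 bars.
6 (basic form) + 2 (link) + 4 (internal expansion) + 3 (cadential extension) = 15.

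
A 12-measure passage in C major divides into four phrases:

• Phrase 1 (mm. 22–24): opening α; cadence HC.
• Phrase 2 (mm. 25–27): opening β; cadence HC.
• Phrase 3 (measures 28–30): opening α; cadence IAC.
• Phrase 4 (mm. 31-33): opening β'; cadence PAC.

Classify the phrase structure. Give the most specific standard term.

parallel double period

Four phrases in two halves: the first half (mm. 22-27) ends with a half cadence, the second (mm. 28–33) with a perfect authentic cadence — a large antecedent–consequent pair, i.e. a double period.
Phrase 3 begins with the same material as phrase 1, making it parallel.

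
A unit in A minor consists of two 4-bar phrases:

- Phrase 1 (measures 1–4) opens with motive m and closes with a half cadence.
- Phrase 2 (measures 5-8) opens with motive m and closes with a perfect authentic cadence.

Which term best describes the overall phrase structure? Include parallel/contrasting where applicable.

Phrase 1 ends with a half cadence (weaker) and phrase 2 with a perfect authentic cadence (stronger): antecedent + consequent = a period.
The two phrases open with the same material (m / m), so the period is parallel.

parallel period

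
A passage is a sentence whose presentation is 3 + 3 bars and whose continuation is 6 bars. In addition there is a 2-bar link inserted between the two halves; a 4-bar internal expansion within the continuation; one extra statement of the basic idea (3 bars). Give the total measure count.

Basic sentence: 3 + 3 + 6 = 12 bars.
12 (basic form) + 2 (link) + 4 (internal expansion) + 3 (extra statement) = 21.

21 measures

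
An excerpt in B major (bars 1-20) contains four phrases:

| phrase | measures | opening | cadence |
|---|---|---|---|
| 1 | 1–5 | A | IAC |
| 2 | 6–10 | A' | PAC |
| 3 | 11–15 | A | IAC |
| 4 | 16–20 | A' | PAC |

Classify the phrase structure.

repeated period

The cadence pattern IAC–PAC–IAC–PAC is weak–strong twice, and phrases 3–4 restate phrases 1–2: a period heard twice, not a double period (which would end weakly at phrase 2).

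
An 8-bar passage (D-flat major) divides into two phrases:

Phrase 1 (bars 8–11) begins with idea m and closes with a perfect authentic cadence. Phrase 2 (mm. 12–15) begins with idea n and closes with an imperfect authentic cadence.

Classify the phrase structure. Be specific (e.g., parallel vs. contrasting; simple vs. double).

phrase group

The second phrase closes with an imperfect authentic cadence, which is not stronger than the first phrase's perfect authentic cadence; without a weak→strong cadential pair there is no antecedent–consequent relationship, so this is a phrase group rather than a period.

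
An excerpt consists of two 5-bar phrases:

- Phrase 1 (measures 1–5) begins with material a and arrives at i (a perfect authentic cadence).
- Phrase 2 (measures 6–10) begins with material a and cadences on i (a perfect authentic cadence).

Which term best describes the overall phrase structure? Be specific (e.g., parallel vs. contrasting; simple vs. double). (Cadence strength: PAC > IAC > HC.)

repeated phrase

Both phrases have the same opening (a) and the same cadence (perfect authentic cadence): the second is a restatement, not a consequent, so this is a repeated phrase rather than a period.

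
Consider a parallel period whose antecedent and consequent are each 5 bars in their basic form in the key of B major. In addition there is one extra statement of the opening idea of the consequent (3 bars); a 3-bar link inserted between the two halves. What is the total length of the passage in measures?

16 measures

Basic parallel period: 5 + 5 = 10 bars.
10 (basic form) + 3 (extra statement) + 3 (link) = 16.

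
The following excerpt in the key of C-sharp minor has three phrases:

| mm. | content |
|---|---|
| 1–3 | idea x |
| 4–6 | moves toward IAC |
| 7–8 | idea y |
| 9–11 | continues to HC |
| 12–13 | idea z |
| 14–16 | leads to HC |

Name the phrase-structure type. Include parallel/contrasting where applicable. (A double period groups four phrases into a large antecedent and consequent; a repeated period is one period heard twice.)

phrase group

The final phrase closes with a half cadence, which is not stronger than the preceding half cadence; the 3 phrases lack an overall antecedent–consequent design and so form a phrase group.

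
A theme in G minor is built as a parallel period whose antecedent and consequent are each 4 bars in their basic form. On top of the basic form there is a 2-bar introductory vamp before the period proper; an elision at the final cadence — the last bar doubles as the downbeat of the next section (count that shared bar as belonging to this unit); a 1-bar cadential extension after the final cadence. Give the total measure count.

11 measures

Basic parallel period: 4 + 4 = 8 bars.
8 (basic form) + 2 (introduction) + 1 (cadential extension) = 11.
The elision shares a bar with the next section but does not change this unit's count.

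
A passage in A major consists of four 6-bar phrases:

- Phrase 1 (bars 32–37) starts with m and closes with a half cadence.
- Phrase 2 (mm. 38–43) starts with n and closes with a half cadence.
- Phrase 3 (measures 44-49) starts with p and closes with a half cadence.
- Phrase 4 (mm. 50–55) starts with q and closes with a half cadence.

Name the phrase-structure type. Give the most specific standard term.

phrase group

Phrase 4 ends with a half cadence, no stronger than phrase 2's half cadence, so the four phrases do not form a double period; nor do phrases 3–4 duplicate 1–2, so it is not a repeated period. With no phrase reaching a conclusive cadence, the passage is a phrase group.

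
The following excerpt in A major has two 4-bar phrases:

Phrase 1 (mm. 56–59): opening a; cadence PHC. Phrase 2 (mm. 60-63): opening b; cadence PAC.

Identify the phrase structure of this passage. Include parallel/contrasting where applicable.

Phrase 1 ends with a Phrygian half cadence (weaker) and phrase 2 with a perfect authentic cadence (stronger): antecedent + consequent = a period.
The two phrases open with different material (a / b), so the period is contrasting.

contrasting period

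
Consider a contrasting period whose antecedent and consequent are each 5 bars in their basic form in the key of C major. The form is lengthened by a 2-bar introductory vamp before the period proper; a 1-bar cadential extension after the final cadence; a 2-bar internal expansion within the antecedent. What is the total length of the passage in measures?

Basic contrasting period: 5 + 5 = 10 bars.
10 (basic form) + 2 (introduction) + 1 (cadential extension) + 2 (internal expansion) = 15.

15 measures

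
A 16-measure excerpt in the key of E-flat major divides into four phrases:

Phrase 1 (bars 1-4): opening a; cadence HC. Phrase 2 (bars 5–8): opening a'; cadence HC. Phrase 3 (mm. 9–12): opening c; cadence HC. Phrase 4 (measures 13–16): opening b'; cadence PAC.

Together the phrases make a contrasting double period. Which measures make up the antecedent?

measures 1–8

In a double period the first pair of phrases (ending half cadence) is the large antecedent and the second pair (ending perfect authentic cadence) is the large consequent; the antecedent is measures 1–8.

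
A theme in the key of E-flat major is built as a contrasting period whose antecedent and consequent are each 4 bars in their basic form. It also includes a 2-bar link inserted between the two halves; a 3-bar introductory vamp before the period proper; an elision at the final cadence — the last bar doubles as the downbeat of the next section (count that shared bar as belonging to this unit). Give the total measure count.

Basic contrasting period: 4 + 4 = 8 bars.
8 (basic form) + 2 (link) + 3 (introduction) = 13.
The elision shares a bar with the next section but does not change this unit's count.

13 measures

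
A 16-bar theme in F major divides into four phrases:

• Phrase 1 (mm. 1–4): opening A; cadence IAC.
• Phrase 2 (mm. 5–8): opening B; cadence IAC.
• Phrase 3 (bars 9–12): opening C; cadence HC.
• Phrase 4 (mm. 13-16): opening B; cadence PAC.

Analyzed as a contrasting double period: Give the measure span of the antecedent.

In a double period the four phrases pair into a large antecedent (phrases 1–2, ending imperfect authentic cadence) and a large consequent (phrases 3–4, ending perfect authentic cadence). The antecedent spans bars 1–8.

measures 1–8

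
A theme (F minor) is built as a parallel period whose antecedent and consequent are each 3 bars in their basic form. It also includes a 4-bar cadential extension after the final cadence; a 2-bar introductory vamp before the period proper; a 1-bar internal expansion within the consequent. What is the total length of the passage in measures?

Basic parallel period: 3 + 3 = 6 bars.
6 (basic form) + 4 (cadential extension) + 2 (introduction) + 1 (internal expansion) = 13.

13 measures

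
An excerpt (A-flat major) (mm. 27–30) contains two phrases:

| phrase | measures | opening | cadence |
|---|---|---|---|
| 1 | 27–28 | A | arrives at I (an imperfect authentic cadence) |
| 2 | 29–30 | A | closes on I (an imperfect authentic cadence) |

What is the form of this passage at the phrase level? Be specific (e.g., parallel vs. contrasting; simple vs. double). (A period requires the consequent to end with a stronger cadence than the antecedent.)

Both phrases have the same opening (A) and the same cadence (imperfect authentic cadence): the second is a restatement, not a consequent, so this is a repeated phrase rather than a period.

repeated phrase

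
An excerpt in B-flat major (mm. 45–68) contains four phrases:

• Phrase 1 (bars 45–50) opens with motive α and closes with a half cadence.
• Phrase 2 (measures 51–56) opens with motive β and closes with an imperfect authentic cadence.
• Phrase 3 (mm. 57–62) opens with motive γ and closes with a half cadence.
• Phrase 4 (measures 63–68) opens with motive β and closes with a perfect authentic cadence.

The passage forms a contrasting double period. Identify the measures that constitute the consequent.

measures 57–68

In a double period the four phrases pair into a large antecedent (phrases 1–2, ending imperfect authentic cadence) and a large consequent (phrases 3–4, ending perfect authentic cadence). The consequent spans mm. 57-68.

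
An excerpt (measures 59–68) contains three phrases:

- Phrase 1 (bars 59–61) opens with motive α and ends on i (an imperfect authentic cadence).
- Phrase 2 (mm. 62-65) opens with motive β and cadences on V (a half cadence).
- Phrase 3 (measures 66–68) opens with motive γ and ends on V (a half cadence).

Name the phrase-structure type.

The final phrase closes with a half cadence, which is not stronger than the preceding half cadence; the 3 phrases lack an overall antecedent–consequent design and so form a phrase group.

phrase group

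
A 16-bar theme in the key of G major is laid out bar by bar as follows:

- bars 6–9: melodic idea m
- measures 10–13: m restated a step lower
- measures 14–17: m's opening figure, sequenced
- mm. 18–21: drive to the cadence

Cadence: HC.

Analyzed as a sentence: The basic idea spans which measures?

The presentation of a sentence is the basic idea (mm. 6-9) plus its repetition (mm. 10-13); the basic idea is therefore mm. 6–9.

measures 6–9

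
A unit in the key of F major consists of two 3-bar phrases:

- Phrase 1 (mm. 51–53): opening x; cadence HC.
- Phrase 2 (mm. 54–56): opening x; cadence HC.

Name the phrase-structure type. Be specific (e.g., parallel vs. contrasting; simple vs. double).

repeated phrase

Both phrases have the same opening (x) and the same cadence (half cadence): the second is a restatement, not a consequent, so this is a repeated phrase rather than a period.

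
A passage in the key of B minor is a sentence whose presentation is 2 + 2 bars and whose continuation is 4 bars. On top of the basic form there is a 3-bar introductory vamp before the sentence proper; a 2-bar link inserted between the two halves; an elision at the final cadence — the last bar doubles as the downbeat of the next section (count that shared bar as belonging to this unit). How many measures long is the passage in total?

13 measures

Basic sentence: 2 + 2 + 4 = 8 bars.
8 (basic form) + 3 (introduction) + 2 (link) = 13.
The elision shares a bar with the next section but does not change this unit's count.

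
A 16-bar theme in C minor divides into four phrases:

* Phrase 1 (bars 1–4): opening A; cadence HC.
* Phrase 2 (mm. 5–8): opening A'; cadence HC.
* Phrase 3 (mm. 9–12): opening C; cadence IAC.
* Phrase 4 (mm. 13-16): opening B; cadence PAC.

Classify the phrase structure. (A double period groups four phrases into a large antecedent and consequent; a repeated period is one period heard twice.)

Four phrases in two halves: the first half (mm. 1–8) ends with a half cadence, the second (measures 9–16) with a perfect authentic cadence — a large antecedent–consequent pair, i.e. a double period.
Phrase 3 begins with different material from phrase 1, making it contrasting.

contrasting double period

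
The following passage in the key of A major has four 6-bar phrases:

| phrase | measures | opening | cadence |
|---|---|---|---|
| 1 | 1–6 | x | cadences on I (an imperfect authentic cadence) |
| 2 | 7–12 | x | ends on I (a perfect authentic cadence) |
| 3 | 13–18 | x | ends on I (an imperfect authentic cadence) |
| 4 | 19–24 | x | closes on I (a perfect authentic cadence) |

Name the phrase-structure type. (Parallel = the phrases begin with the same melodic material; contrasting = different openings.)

repeated period

The cadence pattern IAC–PAC–IAC–PAC is weak–strong twice, and phrases 3–4 restate phrases 1–2: a period heard twice, not a double period (which would end weakly at phrase 2).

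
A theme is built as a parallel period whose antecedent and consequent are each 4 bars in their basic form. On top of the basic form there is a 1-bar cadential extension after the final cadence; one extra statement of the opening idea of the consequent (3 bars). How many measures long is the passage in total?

12 measures

Basic parallel period: 4 + 4 = 8 bars.
8 (basic form) + 1 (cadential extension) + 3 (extra statement) = 12.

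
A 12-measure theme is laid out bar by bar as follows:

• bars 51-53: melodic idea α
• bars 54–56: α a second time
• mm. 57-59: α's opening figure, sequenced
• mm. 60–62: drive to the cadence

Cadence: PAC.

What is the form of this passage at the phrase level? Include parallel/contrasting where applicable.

Basic idea (bars 51-53) + its repetition (mm. 54-56) form the presentation; fragmentation and cadence (mm. 57–62) form the continuation — the 12-bar whole is a sentence.

sentence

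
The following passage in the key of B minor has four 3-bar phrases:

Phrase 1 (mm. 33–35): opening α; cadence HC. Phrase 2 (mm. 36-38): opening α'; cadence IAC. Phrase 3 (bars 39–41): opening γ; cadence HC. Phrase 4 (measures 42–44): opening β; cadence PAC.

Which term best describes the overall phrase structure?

contrasting double period

Four phrases in two halves: the first half (mm. 33–38) ends with an imperfect authentic cadence, the second (bars 39–44) with a perfect authentic cadence — a large antecedent–consequent pair, i.e. a double period.
Phrase 3 begins with different material from phrase 1, making it contrasting.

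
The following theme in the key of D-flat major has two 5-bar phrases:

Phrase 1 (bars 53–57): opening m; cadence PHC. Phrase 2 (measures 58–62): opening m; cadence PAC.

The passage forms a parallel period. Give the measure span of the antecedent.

The antecedent is the phrase ending with the weaker cadence (Phrygian half cadence, phrase 1) and the consequent the one ending more conclusively (perfect authentic cadence, phrase 2); the antecedent is measures 53–57.

measures 53–57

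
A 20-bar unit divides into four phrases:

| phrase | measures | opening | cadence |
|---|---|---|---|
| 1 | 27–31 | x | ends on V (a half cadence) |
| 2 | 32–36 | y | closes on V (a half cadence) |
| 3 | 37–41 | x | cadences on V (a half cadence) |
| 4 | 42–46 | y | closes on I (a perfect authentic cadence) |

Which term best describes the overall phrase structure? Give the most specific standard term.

parallel double period

Four phrases in two halves: the first half (mm. 27–36) ends with a half cadence, the second (mm. 37-46) with a perfect authentic cadence — a large antecedent–consequent pair, i.e. a double period.
Phrase 3 begins with the same material as phrase 1, making it parallel.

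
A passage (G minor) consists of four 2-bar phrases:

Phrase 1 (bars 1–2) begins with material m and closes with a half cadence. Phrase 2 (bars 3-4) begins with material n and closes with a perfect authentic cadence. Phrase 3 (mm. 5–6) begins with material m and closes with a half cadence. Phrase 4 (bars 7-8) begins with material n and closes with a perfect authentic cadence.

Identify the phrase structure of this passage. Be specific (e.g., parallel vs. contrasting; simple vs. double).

repeated period

The cadence pattern HC–PAC–HC–PAC is weak–strong twice, and phrases 3–4 restate phrases 1–2: a period heard twice, not a double period (which would end weakly at phrase 2).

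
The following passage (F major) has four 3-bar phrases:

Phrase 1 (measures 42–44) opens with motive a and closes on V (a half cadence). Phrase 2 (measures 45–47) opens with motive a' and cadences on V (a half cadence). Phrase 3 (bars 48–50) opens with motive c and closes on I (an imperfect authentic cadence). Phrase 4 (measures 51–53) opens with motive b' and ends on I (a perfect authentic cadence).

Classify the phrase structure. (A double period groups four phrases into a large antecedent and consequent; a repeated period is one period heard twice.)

Four phrases in two halves: the first half (bars 42-47) ends with a half cadence, the second (mm. 48–53) with a perfect authentic cadence — a large antecedent–consequent pair, i.e. a double period.
Phrase 3 begins with different material from phrase 1, making it contrasting.

contrasting double period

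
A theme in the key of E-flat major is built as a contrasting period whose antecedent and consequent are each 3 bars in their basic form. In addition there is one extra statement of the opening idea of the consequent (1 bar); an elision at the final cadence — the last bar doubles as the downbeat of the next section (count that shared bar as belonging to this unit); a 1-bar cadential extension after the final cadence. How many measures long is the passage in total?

Basic contrasting period: 3 + 3 = 6 bars.
6 (basic form) + 1 (extra statement) + 1 (cadential extension) = 8.
The elision shares a bar with the next section but does not change this unit's count.

8 measures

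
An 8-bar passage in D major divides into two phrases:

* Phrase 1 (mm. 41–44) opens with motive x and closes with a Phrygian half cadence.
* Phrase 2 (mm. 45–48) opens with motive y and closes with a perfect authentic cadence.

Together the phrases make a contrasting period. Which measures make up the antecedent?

measures 41–44

The phrase ending with the weaker cadence (Phrygian half cadence) is the antecedent; the one ending more conclusively (perfect authentic cadence) is the consequent. The antecedent is measures 41–44.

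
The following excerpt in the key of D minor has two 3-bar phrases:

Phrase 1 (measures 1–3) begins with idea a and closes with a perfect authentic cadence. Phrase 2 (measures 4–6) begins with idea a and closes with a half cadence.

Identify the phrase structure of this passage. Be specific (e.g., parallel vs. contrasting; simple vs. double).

The second phrase closes with a half cadence, which is not stronger than the first phrase's perfect authentic cadence; without a weak→strong cadential pair there is no antecedent–consequent relationship, so this is a phrase group rather than a period.

phrase group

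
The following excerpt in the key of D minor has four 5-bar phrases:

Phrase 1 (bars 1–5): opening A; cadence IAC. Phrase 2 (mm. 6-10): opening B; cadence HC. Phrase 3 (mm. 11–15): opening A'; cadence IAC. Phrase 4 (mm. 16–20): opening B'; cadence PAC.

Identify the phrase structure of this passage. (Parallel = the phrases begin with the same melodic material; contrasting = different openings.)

Four phrases in two halves: the first half (mm. 1–10) ends with a half cadence, the second (bars 11-20) with a perfect authentic cadence — a large antecedent–consequent pair, i.e. a double period.
Phrase 3 begins with the same material as phrase 1, making it parallel.

parallel double period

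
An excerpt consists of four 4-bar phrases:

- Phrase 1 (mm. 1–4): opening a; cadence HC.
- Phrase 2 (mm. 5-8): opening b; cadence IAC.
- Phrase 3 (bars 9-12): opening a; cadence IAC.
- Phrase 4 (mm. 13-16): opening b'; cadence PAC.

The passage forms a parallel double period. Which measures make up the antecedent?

measures 1–8

In a double period the four phrases pair into a large antecedent (phrases 1–2, ending imperfect authentic cadence) and a large consequent (phrases 3–4, ending perfect authentic cadence). The antecedent spans mm. 1–8.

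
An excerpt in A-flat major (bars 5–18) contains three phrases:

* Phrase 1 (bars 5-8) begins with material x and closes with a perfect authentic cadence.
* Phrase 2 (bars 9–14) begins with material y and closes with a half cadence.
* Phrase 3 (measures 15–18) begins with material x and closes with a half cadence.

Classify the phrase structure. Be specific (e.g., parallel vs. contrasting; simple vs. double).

phrase group

The final phrase closes with a half cadence, which is not stronger than the preceding half cadence; the 3 phrases lack an overall antecedent–consequent design and so form a phrase group.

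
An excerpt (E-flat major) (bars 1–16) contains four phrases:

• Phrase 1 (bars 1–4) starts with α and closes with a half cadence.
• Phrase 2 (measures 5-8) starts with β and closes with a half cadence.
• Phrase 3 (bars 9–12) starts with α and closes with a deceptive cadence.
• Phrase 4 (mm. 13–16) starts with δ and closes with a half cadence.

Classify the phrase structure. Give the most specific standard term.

Phrase 4 ends with a half cadence, no stronger than phrase 2's half cadence, so the four phrases do not form a double period; nor do phrases 3–4 duplicate 1–2, so it is not a repeated period. With no phrase reaching a conclusive cadence, the passage is a phrase group.

phrase group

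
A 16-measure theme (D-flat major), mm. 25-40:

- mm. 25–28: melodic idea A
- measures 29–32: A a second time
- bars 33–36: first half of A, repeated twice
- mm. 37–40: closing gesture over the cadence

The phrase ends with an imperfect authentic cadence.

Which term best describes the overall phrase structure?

sentence

Basic idea (measures 25-28) + its repetition (measures 29–32) form the presentation; fragmentation and cadence (bars 33–40) form the continuation — the 16-bar whole is a sentence.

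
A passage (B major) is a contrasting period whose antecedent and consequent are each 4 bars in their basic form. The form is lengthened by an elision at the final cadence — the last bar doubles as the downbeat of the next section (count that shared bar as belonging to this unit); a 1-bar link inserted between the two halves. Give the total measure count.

Basic contrasting period: 4 + 4 = 8 bars.
8 (basic form) + 1 (link) = 9.
The elision shares a bar with the next section but does not change this unit's count.

9 measures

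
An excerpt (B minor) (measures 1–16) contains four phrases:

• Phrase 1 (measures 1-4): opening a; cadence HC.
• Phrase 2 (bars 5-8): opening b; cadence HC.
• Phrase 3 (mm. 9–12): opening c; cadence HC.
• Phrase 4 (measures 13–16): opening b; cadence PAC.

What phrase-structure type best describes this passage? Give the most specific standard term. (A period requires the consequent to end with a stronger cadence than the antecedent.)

contrasting double period

Four phrases in two halves: the first half (mm. 1-8) ends with a half cadence, the second (mm. 9–16) with a perfect authentic cadence — a large antecedent–consequent pair, i.e. a double period.
Phrase 3 begins with different material from phrase 1, making it contrasting.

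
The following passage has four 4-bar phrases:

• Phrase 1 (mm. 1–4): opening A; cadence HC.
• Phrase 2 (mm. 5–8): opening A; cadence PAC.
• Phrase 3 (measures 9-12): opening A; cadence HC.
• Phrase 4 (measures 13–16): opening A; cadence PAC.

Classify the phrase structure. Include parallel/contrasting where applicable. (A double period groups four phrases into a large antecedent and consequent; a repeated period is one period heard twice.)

The cadence pattern HC–PAC–HC–PAC is weak–strong twice, and phrases 3–4 restate phrases 1–2: a period heard twice, not a double period (which would end weakly at phrase 2).

repeated period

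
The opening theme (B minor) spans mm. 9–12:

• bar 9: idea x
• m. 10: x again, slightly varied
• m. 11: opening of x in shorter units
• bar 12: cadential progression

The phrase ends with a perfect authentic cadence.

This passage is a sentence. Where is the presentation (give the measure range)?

measures 9–10

The presentation of a sentence is the basic idea (bar 9) plus its repetition (measure 10); the presentation is therefore mm. 9–10.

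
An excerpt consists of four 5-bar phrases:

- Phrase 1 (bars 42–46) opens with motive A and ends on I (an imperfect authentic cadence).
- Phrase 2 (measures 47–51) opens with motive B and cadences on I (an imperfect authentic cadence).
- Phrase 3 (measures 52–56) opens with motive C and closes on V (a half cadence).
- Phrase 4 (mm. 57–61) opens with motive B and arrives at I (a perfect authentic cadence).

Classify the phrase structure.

contrasting double period

Four phrases in two halves: the first half (mm. 42–51) ends with an imperfect authentic cadence, the second (bars 52–61) with a perfect authentic cadence — a large antecedent–consequent pair, i.e. a double period.
Phrase 3 begins with different material from phrase 1, making it contrasting.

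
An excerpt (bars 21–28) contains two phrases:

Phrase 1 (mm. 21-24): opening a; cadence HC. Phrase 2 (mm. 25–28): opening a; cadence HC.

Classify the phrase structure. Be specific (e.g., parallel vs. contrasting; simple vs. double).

repeated phrase

Both phrases have the same opening (a) and the same cadence (half cadence): the second is a restatement, not a consequent, so this is a repeated phrase rather than a period.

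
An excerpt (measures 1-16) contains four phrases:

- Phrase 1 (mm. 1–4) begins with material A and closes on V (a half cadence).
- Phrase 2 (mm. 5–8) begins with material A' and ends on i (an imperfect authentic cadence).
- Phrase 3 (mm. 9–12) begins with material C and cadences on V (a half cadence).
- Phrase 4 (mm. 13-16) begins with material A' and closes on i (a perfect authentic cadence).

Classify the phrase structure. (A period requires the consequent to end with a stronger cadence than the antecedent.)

contrasting double period

Four phrases in two halves: the first half (mm. 1–8) ends with an imperfect authentic cadence, the second (mm. 9–16) with a perfect authentic cadence — a large antecedent–consequent pair, i.e. a double period.
Phrase 3 begins with different material from phrase 1, making it contrasting.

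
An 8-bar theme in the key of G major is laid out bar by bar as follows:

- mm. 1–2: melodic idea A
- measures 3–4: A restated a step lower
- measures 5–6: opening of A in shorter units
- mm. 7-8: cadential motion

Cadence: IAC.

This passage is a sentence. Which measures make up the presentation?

The presentation of a sentence is the basic idea (mm. 1–2) plus its repetition (mm. 3–4); the presentation is therefore mm. 1–4.

measures 1–4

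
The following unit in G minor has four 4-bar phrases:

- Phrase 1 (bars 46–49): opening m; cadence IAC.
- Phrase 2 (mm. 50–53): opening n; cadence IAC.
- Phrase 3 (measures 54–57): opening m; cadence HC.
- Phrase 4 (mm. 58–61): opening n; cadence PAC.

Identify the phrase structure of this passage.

parallel double period

Four phrases in two halves: the first half (measures 46–53) ends with an imperfect authentic cadence, the second (mm. 54–61) with a perfect authentic cadence — a large antecedent–consequent pair, i.e. a double period.
Phrase 3 begins with the same material as phrase 1, making it parallel.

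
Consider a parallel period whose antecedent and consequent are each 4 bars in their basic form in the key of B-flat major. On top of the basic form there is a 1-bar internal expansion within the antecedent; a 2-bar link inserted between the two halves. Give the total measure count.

11 measures

Basic parallel period: 4 + 4 = 8 bars.
8 (basic form) + 1 (internal expansion) + 2 (link) = 11.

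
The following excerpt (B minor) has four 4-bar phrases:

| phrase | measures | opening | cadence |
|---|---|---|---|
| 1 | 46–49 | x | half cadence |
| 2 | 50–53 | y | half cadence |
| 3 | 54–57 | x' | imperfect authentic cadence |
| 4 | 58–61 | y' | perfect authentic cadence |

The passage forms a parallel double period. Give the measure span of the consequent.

measures 54–61

In a double period the first pair of phrases (ending half cadence) is the large antecedent and the second pair (ending perfect authentic cadence) is the large consequent; the consequent is measures 54–61.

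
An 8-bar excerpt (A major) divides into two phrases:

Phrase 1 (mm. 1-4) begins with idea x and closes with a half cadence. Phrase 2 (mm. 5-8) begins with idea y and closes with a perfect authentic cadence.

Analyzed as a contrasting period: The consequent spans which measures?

The antecedent is the phrase ending with the weaker cadence (half cadence, phrase 1) and the consequent the one ending more conclusively (perfect authentic cadence, phrase 2); the consequent is measures 5-8.

measures 5–8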